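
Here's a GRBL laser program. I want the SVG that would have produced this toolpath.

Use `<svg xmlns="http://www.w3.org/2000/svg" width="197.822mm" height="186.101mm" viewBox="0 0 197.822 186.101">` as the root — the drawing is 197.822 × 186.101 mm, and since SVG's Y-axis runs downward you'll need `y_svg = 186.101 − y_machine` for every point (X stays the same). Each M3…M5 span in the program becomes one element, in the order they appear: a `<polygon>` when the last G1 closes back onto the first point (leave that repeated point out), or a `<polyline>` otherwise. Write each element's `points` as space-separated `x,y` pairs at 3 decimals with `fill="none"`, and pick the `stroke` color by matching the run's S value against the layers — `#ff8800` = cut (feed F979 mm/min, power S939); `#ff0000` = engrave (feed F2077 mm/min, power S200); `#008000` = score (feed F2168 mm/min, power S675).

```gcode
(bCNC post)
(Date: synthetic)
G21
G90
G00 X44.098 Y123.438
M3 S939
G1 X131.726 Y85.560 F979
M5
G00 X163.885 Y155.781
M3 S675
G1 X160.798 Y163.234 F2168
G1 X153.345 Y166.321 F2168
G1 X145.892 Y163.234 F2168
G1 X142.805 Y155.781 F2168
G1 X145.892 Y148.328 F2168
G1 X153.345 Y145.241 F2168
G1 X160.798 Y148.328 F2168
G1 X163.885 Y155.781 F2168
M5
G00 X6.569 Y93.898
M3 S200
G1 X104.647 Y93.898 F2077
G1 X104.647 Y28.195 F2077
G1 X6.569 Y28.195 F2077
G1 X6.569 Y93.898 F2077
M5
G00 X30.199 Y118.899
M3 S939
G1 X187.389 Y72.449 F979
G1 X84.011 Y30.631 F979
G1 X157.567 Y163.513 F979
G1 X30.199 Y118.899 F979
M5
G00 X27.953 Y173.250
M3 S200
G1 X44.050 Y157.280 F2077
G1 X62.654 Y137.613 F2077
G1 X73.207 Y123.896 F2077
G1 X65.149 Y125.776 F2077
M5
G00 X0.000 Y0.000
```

<svg xmlns="http://www.w3.org/2000/svg" width="197.822mm" height="186.101mm" viewBox="0 0 197.822 186.101">
  <polyline points="44.098,62.663 131.726,100.541" fill="none" stroke="#ff8800"/>
  <polygon points="163.885,30.320 160.798,22.867 153.345,19.780 145.892,22.867 142.805,30.320 145.892,37.773 153.345,40.860 160.798,37.773" fill="none" stroke="#008000"/>
  <polygon points="6.569,92.203 104.647,92.203 104.647,157.906 6.569,157.906" fill="none" stroke="#ff0000"/>
  <polygon points="30.199,67.202 187.389,113.652 84.011,155.470 157.567,22.588" fill="none" stroke="#ff8800"/>
  <polyline points="27.953,12.851 44.050,28.821 62.654,48.488 73.207,62.205 65.149,60.325" fill="none" stroke="#ff0000"/>
</svg>

y_svg = 186.101 − y_m.

[1] S939→`#ff8800` (cut); open run; points: 44.098,62.663 131.726,100.541

[2] S675→`#008000` (score); closed run; points: 163.885,30.320 160.798,22.867 153.345,19.780 145.892,22.867 142.805,30.320 145.892,37.773 153.345,40.860 160.798,37.773

[3] S200→`#ff0000` (engrave); closed run; points: 6.569,92.203 104.647,92.203 104.647,157.906 6.569,157.906

[4] S939→`#ff8800` (cut); closed run; points: 30.199,67.202 187.389,113.652 84.011,155.470 157.567,22.588

[5] S200→`#ff0000` (engrave); open run; points: 27.953,12.851 44.050,28.821 62.654,48.488 73.207,62.205 65.149,60.325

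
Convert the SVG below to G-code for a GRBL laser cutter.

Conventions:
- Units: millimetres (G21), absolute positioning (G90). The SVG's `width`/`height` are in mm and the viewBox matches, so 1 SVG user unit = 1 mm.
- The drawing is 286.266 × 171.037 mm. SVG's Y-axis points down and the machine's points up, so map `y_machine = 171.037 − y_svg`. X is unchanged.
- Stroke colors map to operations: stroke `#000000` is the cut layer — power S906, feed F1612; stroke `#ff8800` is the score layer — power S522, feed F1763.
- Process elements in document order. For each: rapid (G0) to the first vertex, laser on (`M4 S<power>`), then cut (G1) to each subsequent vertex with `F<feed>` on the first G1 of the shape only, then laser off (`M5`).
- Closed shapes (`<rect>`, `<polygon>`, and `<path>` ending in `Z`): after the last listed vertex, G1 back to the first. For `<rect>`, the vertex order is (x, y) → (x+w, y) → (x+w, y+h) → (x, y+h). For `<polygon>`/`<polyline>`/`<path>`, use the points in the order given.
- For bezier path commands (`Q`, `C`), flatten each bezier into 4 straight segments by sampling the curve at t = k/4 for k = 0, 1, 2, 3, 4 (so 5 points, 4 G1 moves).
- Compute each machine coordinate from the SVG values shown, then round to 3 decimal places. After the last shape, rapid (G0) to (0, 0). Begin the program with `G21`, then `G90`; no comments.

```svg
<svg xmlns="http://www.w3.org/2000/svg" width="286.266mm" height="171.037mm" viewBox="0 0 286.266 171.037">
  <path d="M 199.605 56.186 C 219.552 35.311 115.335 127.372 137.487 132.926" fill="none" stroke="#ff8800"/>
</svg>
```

Since the viewBox matches the mm dimensions, user units are millimetres directly. The only transform is the Y-flip y_m = 171.037 − y_svg.

Shape 1 is a cubic bezier drawn with `<path>`. Its stroke #ff8800 means score at S522, F1763. After flipping Y the toolpath is (199.605,114.851) → (195.199,112.448) → (167.719,86.392) → (140.653,55.380) → (137.487,38.111).

G21
G90
G0 X199.605 Y114.851
M4 S522
G1 X195.199 Y112.448 F1763
G1 X167.719 Y86.392
G1 X140.653 Y55.380
G1 X137.487 Y38.111
M5
G0 X0.000 Y0.000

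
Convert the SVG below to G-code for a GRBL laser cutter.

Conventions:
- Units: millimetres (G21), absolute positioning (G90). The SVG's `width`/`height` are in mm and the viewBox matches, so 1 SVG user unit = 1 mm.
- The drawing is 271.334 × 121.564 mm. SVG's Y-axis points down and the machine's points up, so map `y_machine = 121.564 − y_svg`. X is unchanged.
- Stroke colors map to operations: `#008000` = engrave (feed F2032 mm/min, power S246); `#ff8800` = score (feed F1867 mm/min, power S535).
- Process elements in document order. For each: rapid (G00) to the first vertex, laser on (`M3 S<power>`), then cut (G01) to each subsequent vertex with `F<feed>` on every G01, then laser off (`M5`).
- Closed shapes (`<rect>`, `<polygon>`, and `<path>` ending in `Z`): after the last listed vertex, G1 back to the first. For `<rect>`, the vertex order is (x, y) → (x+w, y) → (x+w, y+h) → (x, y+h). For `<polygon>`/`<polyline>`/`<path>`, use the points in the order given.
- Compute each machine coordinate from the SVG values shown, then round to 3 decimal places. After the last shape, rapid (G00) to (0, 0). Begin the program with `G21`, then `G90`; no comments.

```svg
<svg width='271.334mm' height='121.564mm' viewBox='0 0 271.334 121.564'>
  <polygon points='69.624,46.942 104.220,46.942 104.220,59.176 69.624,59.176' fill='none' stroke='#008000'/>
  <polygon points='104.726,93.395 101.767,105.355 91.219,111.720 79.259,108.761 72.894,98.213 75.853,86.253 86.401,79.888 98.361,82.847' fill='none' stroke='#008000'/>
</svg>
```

G21
G90
G00 X69.624 Y74.622
M3 S246
G01 X104.220 Y74.622 F2032
G01 X104.220 Y62.388 F2032
G01 X69.624 Y62.388 F2032
G01 X69.624 Y74.622 F2032
M5
G00 X104.726 Y28.169
M3 S246
G01 X101.767 Y16.209 F2032
G01 X91.219 Y9.844 F2032
G01 X79.259 Y12.803 F2032
G01 X72.894 Y23.351 F2032
G01 X75.853 Y35.311 F2032
G01 X86.401 Y41.676 F2032
G01 X98.361 Y38.717 F2032
G01 X104.726 Y28.169 F2032
M5
G00 X0.000 Y0.000

Since the viewBox matches the mm dimensions, user units are millimetres directly. The only transform is the Y-flip y_m = 121.564 − y_svg.

Shape 1 is a rectangle drawn with `<polygon>`. Its stroke #008000 means engrave at S246, F2032. After flipping Y the toolpath is (69.624,74.622) → (104.220,74.622) → (104.220,62.388) → (69.624,62.388) → (69.624,74.622), returning to the start.

Shape 2 is a regular polygon drawn with `<polygon>`. Its stroke #008000 means engrave at S246, F2032. After flipping Y the toolpath is (104.726,28.169) → (101.767,16.209) → (91.219,9.844) → (79.259,12.803) → (72.894,23.351) → (75.853,35.311) → (86.401,41.676) → (98.361,38.717) → (104.726,28.169), returning to the start.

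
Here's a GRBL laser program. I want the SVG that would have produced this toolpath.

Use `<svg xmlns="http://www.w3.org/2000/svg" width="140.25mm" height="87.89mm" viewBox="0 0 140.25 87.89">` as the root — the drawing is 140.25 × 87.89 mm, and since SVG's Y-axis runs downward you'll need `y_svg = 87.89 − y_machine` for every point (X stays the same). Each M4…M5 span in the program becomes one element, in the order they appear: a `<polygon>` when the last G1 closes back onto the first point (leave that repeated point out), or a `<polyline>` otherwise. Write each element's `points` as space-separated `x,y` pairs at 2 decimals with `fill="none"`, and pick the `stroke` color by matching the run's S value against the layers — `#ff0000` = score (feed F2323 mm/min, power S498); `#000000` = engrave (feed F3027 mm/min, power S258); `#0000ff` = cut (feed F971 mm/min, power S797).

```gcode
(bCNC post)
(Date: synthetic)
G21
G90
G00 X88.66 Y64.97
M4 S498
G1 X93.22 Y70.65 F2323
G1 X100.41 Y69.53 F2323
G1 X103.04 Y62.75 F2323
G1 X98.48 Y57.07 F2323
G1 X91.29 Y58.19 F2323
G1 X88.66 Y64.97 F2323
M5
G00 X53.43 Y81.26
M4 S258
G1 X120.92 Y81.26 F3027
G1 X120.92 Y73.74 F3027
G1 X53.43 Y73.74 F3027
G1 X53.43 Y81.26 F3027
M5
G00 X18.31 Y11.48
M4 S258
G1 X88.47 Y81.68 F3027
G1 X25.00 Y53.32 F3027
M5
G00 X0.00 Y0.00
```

<svg xmlns="http://www.w3.org/2000/svg" width="140.25mm" height="87.89mm" viewBox="0 0 140.25 87.89">
  <polygon points="88.66,22.92 93.22,17.24 100.41,18.36 103.04,25.14 98.48,30.82 91.29,29.70" fill="none" stroke="#ff0000"/>
  <polygon points="53.43,6.63 120.92,6.63 120.92,14.15 53.43,14.15" fill="none" stroke="#000000"/>
  <polyline points="18.31,76.41 88.47,6.21 25.00,34.57" fill="none" stroke="#000000"/>
</svg>

Each laser-on run becomes one SVG element. Flip Y back into SVG space with y_svg = 87.89 − y_machine.

Run 1: power S498 maps to stroke `#ff0000` (score). The run returns to its start, so emit a `<polygon>` with points (Y-flipped): 88.66,22.92 93.22,17.24 100.41,18.36 103.04,25.14 98.48,30.82 91.29,29.70.

Run 2: power S258 maps to stroke `#000000` (engrave). The run returns to its start, so emit a `<polygon>` with points (Y-flipped): 53.43,6.63 120.92,6.63 120.92,14.15 53.43,14.15.

Run 3: the run's S258 means `#000000` (engrave). The run is open, so emit a `<polyline>` with points (Y-flipped): 18.31,76.41 88.47,6.21 25.00,34.57.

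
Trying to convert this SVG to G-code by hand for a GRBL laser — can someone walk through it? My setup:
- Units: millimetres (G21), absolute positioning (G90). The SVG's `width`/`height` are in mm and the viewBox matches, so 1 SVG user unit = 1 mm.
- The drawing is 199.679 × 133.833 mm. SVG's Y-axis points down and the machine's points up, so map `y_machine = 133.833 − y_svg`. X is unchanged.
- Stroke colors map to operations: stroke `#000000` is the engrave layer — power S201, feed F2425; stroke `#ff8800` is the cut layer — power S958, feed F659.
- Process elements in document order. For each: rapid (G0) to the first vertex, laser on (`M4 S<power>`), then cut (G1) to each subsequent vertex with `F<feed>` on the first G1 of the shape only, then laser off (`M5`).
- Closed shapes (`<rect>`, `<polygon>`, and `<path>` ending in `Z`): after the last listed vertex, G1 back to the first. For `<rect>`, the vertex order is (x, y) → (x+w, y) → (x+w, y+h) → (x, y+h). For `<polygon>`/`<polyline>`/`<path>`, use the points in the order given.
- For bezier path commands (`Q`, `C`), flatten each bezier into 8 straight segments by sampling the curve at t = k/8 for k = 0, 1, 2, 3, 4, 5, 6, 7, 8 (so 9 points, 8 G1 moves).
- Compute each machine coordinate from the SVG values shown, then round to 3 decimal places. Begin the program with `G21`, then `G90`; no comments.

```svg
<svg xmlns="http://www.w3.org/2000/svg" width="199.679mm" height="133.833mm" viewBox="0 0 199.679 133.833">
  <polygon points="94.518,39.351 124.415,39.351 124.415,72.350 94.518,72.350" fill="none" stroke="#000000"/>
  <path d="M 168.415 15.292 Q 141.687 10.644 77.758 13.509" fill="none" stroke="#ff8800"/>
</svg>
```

Since the viewBox matches the mm dimensions, user units are millimetres directly. The only transform is the Y-flip y_m = 133.833 − y_svg.

Shape 1 is a rectangle drawn with `<polygon>`. Its stroke #000000 means engrave at S201, F2425. After flipping Y the toolpath is (94.518,94.482) → (124.415,94.482) → (124.415,61.483) → (94.518,61.483) → (94.518,94.482), returning to the start.

Shape 2 is a quadratic bezier drawn with `<path>`. Its stroke #ff8800 means cut at S958, F659. After flipping Y the toolpath is (168.415,118.541) → (161.152,119.586) → (152.726,120.395) → (143.138,120.970) → (132.387,121.311) → (120.473,121.416) → (107.397,121.287) → (93.159,120.923) → (77.758,120.324).

G21
G90
G0 X94.518 Y94.482
M4 S201
G1 X124.415 Y94.482 F2425
G1 X124.415 Y61.483
G1 X94.518 Y61.483
G1 X94.518 Y94.482
M5
G0 X168.415 Y118.541
M4 S958
G1 X161.152 Y119.586 F659
G1 X152.726 Y120.395
G1 X143.138 Y120.970
G1 X132.387 Y121.311
G1 X120.473 Y121.416
G1 X107.397 Y121.287
G1 X93.159 Y120.923
G1 X77.758 Y120.324
M5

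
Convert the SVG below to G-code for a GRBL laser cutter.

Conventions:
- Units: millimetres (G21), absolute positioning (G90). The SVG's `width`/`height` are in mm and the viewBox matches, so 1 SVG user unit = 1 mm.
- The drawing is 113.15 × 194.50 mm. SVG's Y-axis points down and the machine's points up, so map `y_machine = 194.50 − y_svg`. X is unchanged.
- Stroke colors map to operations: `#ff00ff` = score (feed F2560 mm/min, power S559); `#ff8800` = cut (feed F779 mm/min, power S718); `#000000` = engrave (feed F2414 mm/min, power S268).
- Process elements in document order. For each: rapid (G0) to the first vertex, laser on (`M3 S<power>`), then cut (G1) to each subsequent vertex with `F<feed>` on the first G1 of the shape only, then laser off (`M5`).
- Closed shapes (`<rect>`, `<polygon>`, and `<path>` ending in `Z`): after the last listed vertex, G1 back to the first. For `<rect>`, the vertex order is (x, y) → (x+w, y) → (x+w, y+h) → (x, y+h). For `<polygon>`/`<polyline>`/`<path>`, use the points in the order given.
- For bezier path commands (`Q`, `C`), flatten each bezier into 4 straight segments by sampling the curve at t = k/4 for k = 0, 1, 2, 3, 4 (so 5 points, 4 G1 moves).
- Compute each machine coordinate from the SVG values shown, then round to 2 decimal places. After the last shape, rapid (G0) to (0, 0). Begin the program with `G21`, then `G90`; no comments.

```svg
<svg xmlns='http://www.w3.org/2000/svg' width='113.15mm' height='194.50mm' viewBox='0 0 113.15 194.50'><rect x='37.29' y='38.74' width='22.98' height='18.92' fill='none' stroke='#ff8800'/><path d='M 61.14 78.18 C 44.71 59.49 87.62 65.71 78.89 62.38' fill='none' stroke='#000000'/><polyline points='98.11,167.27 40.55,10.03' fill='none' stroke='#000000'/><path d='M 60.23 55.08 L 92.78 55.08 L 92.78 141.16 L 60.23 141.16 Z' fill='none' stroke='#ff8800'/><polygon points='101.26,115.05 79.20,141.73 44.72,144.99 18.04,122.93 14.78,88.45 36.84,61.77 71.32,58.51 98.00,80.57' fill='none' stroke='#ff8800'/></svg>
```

1 u = 1 mm; y_m = 194.50 − y.

[1] `<rect>` rectangle, #ff8800→cut S718 F779: (37.29,155.76) → (60.27,155.76) → (60.27,136.84) → (37.29,136.84) → (37.29,155.76) (closed)

[2] `<path>` cubic bezier, #000000→engrave S268 F2414: (61.14,116.32) → (58.21,126.21) → (67.13,129.98) → (77.49,130.87) → (78.89,132.12)

[3] `<polyline>` line segment, #000000→engrave S268 F2414: (98.11,27.23) → (40.55,184.47)

[4] `<path>` rectangle, #ff8800→cut S718 F779: (60.23,139.42) → (92.78,139.42) → (92.78,53.34) → (60.23,53.34) → (60.23,139.42) (closed)

[5] `<polygon>` regular polygon, #ff8800→cut S718 F779: (101.26,79.45) → (79.20,52.77) → (44.72,49.51) → (18.04,71.57) → (14.78,106.05) → (36.84,132.73) → (71.32,135.99) → (98.00,113.93) → (101.26,79.45) (closed)

G21
G90
G0 X37.29 Y155.76
M3 S718
G1 X60.27 Y155.76 F779
G1 X60.27 Y136.84
G1 X37.29 Y136.84
G1 X37.29 Y155.76
M5
G0 X61.14 Y116.32
M3 S268
G1 X58.21 Y126.21 F2414
G1 X67.13 Y129.98
G1 X77.49 Y130.87
G1 X78.89 Y132.12
M5
G0 X98.11 Y27.23
M3 S268
G1 X40.55 Y184.47 F2414
M5
G0 X60.23 Y139.42
M3 S718
G1 X92.78 Y139.42 F779
G1 X92.78 Y53.34
G1 X60.23 Y53.34
G1 X60.23 Y139.42
M5
G0 X101.26 Y79.45
M3 S718
G1 X79.20 Y52.77 F779
G1 X44.72 Y49.51
G1 X18.04 Y71.57
G1 X14.78 Y106.05
G1 X36.84 Y132.73
G1 X71.32 Y135.99
G1 X98.00 Y113.93
G1 X101.26 Y79.45
M5
G0 X0.00 Y0.00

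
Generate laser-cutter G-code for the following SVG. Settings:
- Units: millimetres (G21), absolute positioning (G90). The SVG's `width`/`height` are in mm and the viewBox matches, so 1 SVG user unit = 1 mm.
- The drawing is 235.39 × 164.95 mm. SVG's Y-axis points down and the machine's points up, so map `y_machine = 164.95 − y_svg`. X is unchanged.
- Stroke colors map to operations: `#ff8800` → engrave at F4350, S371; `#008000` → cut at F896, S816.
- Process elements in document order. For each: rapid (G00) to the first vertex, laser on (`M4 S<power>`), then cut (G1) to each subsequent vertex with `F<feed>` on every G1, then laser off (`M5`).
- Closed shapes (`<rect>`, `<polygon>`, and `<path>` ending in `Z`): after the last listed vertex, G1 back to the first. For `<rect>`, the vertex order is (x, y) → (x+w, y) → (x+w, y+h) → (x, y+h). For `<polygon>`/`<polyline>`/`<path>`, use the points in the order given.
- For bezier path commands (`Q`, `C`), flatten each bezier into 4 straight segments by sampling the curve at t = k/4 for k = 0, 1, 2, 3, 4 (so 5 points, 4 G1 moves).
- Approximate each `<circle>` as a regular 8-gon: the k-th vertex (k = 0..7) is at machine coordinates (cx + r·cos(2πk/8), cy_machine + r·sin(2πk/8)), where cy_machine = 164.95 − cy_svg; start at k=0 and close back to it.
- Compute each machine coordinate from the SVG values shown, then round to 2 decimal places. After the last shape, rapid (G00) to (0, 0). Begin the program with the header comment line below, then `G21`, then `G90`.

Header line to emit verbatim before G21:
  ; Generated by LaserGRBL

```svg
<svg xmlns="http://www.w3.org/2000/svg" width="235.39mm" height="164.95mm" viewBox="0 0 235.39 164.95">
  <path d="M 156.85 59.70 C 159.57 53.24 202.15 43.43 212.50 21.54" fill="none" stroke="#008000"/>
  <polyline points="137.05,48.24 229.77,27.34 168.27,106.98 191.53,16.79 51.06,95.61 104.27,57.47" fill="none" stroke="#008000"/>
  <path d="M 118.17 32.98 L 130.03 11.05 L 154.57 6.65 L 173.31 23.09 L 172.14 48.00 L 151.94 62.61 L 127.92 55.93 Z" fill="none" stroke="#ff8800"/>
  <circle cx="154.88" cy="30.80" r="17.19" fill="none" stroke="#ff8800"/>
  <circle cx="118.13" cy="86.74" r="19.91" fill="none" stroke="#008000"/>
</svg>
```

; Generated by LaserGRBL
G21
G90
G00 X156.85 Y105.25
M4 S816
G1 X165.24 Y110.86 F896
G1 X181.81 Y118.54 F896
G1 X199.82 Y129.12 F896
G1 X212.50 Y143.41 F896
M5
G00 X137.05 Y116.71
M4 S816
G1 X229.77 Y137.61 F896
G1 X168.27 Y57.97 F896
G1 X191.53 Y148.16 F896
G1 X51.06 Y69.34 F896
G1 X104.27 Y107.48 F896
M5
G00 X118.17 Y131.97
M4 S371
G1 X130.03 Y153.90 F4350
G1 X154.57 Y158.30 F4350
G1 X173.31 Y141.86 F4350
G1 X172.14 Y116.95 F4350
G1 X151.94 Y102.34 F4350
G1 X127.92 Y109.02 F4350
G1 X118.17 Y131.97 F4350
M5
G00 X172.07 Y134.15
M4 S371
G1 X167.04 Y146.31 F4350
G1 X154.88 Y151.34 F4350
G1 X142.72 Y146.31 F4350
G1 X137.69 Y134.15 F4350
G1 X142.72 Y121.99 F4350
G1 X154.88 Y116.96 F4350
G1 X167.04 Y121.99 F4350
G1 X172.07 Y134.15 F4350
M5
G00 X138.04 Y78.21
M4 S816
G1 X132.21 Y92.29 F896
G1 X118.13 Y98.12 F896
G1 X104.05 Y92.29 F896
G1 X98.22 Y78.21 F896
G1 X104.05 Y64.13 F896
G1 X118.13 Y58.30 F896
G1 X132.21 Y64.13 F896
G1 X138.04 Y78.21 F896
M5
G00 X0.00 Y0.00

1 u = 1 mm; y_m = 164.95 − y.

[1] `<path>` cubic bezier, #008000→cut S816 F896: (156.85,105.25) → (165.24,110.86) → (181.81,118.54) → (199.82,129.12) → (212.50,143.41)

[2] `<polyline>` open polyline, #008000→cut S816 F896: (137.05,116.71) → (229.77,137.61) → (168.27,57.97) → (191.53,148.16) → (51.06,69.34) → (104.27,107.48)

[3] `<path>` regular polygon, #ff8800→engrave S371 F4350: (118.17,131.97) → (130.03,153.90) → (154.57,158.30) → (173.31,141.86) → (172.14,116.95) → (151.94,102.34) → (127.92,109.02) → (118.17,131.97) (closed)

[4] `<circle>` circle, #ff8800→engrave S371 F4350: (172.07,134.15) → (167.04,146.31) → (154.88,151.34) → (142.72,146.31) → (137.69,134.15) → (142.72,121.99) → (154.88,116.96) → (167.04,121.99) → (172.07,134.15) (closed)

[5] `<circle>` circle, #008000→cut S816 F896: (138.04,78.21) → (132.21,92.29) → (118.13,98.12) → (104.05,92.29) → (98.22,78.21) → (104.05,64.13) → (118.13,58.30) → (132.21,64.13) → (138.04,78.21) (closed)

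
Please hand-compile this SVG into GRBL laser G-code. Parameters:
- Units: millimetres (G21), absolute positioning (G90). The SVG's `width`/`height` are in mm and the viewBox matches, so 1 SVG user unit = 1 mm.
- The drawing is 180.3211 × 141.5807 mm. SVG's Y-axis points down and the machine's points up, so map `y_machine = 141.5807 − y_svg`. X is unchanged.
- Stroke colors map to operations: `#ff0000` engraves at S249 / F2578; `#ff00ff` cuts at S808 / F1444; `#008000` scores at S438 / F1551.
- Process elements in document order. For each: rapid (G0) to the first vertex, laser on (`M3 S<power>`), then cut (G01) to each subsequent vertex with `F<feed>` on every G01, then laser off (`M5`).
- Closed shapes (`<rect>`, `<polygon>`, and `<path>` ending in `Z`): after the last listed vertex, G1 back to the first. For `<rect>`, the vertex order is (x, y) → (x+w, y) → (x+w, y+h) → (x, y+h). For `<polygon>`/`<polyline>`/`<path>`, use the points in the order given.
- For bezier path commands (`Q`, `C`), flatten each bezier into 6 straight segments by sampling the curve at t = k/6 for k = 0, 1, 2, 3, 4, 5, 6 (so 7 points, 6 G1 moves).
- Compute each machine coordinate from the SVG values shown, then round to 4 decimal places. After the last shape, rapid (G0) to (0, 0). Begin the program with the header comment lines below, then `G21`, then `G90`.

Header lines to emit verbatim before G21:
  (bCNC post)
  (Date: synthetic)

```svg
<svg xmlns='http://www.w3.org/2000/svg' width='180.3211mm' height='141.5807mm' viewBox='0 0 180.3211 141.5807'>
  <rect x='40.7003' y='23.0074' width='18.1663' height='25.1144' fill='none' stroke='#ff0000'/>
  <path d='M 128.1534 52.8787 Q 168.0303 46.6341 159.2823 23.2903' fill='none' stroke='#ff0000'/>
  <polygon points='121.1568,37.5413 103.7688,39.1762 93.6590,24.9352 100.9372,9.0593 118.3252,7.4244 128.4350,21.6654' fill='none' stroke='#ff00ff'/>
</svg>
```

1 u = 1 mm; y_m = 141.5807 − y.

[1] `<rect>` rectangle, #ff0000→engrave S249 F2578: (40.7003,118.5733) → (58.8666,118.5733) → (58.8666,93.4589) → (40.7003,93.4589) → (40.7003,118.5733) (closed)

[2] `<path>` quadratic bezier, #ff0000→engrave S249 F2578: (128.1534,88.7020) → (140.0950,91.2585) → (149.3352,94.7650) → (155.8741,99.2214) → (159.7115,104.6278) → (160.8476,110.9841) → (159.2823,118.2904)

[3] `<polygon>` regular polygon, #ff00ff→cut S808 F1444: (121.1568,104.0394) → (103.7688,102.4045) → (93.6590,116.6455) → (100.9372,132.5214) → (118.3252,134.1563) → (128.4350,119.9153) → (121.1568,104.0394) (closed)

(bCNC post)
(Date: synthetic)
G21
G90
G0 X40.7003 Y118.5733
M3 S249
G01 X58.8666 Y118.5733 F2578
G01 X58.8666 Y93.4589 F2578
G01 X40.7003 Y93.4589 F2578
G01 X40.7003 Y118.5733 F2578
M5
G0 X128.1534 Y88.7020
M3 S249
G01 X140.0950 Y91.2585 F2578
G01 X149.3352 Y94.7650 F2578
G01 X155.8741 Y99.2214 F2578
G01 X159.7115 Y104.6278 F2578
G01 X160.8476 Y110.9841 F2578
G01 X159.2823 Y118.2904 F2578
M5
G0 X121.1568 Y104.0394
M3 S808
G01 X103.7688 Y102.4045 F1444
G01 X93.6590 Y116.6455 F1444
G01 X100.9372 Y132.5214 F1444
G01 X118.3252 Y134.1563 F1444
G01 X128.4350 Y119.9153 F1444
G01 X121.1568 Y104.0394 F1444
M5
G0 X0.0000 Y0.0000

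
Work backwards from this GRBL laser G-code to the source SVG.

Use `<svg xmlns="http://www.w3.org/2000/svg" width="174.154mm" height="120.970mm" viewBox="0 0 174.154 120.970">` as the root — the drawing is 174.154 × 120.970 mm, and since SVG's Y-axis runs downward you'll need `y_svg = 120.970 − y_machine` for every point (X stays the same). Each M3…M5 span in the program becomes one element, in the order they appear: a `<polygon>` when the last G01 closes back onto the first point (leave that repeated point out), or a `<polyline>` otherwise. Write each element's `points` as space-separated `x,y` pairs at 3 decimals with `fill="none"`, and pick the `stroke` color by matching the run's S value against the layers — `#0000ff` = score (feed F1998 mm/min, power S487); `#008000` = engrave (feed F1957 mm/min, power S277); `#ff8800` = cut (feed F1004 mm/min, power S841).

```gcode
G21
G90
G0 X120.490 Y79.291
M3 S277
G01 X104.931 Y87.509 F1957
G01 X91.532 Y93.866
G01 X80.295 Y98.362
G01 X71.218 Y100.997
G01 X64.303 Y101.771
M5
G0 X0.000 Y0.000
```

Each laser-on run becomes one SVG element. Flip Y back into SVG space with y_svg = 120.970 − y_machine. Every run uses S277, so all elements get stroke `#008000` (engrave).

Run 1: The run is open, so emit a `<polyline>` with points (Y-flipped): 120.490,41.679 104.931,33.461 91.532,27.104 80.295,22.608 71.218,19.973 64.303,19.199.

<svg xmlns="http://www.w3.org/2000/svg" width="174.154mm" height="120.970mm" viewBox="0 0 174.154 120.970">
  <polyline points="120.490,41.679 104.931,33.461 91.532,27.104 80.295,22.608 71.218,19.973 64.303,19.199" fill="none" stroke="#008000"/>
</svg>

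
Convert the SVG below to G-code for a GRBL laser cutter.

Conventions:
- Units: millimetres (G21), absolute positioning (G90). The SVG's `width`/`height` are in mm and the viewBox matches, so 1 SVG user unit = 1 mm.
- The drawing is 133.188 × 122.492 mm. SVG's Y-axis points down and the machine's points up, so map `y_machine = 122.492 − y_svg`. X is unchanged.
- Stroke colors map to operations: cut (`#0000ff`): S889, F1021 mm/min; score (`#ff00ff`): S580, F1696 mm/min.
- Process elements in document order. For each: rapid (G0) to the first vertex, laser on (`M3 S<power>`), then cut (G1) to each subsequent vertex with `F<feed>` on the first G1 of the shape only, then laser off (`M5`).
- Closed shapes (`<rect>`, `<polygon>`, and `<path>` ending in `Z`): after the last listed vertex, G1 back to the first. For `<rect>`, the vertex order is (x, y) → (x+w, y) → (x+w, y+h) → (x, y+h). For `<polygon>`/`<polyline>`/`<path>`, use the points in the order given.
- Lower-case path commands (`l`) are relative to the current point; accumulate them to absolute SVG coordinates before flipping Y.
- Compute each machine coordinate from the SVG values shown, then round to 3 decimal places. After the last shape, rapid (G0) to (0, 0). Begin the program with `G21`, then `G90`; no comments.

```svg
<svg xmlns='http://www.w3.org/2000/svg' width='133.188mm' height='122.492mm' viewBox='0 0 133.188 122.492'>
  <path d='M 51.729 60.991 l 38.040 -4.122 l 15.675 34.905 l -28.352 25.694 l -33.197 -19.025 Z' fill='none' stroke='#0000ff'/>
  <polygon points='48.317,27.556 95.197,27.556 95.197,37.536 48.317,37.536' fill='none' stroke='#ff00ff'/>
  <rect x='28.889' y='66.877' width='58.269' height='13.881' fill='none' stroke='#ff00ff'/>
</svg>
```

G21
G90
G0 X51.729 Y61.501
M3 S889
G1 X89.769 Y65.623 F1021
G1 X105.444 Y30.718
G1 X77.092 Y5.024
G1 X43.895 Y24.049
G1 X51.729 Y61.501
M5
G0 X48.317 Y94.936
M3 S580
G1 X95.197 Y94.936 F1696
G1 X95.197 Y84.956
G1 X48.317 Y84.956
G1 X48.317 Y94.936
M5
G0 X28.889 Y55.615
M3 S580
G1 X87.158 Y55.615 F1696
G1 X87.158 Y41.734
G1 X28.889 Y41.734
G1 X28.889 Y55.615
M5
G0 X0.000 Y0.000

1 u = 1 mm; y_m = 122.492 − y.

[1] `<path>` regular polygon, #0000ff→cut S889 F1021: (51.729,61.501) → (89.769,65.623) → (105.444,30.718) → (77.092,5.024) → (43.895,24.049) → (51.729,61.501) (closed)

[2] `<polygon>` rectangle, #ff00ff→score S580 F1696: (48.317,94.936) → (95.197,94.936) → (95.197,84.956) → (48.317,84.956) → (48.317,94.936) (closed)

[3] `<rect>` rectangle, #ff00ff→score S580 F1696: (28.889,55.615) → (87.158,55.615) → (87.158,41.734) → (28.889,41.734) → (28.889,55.615) (closed)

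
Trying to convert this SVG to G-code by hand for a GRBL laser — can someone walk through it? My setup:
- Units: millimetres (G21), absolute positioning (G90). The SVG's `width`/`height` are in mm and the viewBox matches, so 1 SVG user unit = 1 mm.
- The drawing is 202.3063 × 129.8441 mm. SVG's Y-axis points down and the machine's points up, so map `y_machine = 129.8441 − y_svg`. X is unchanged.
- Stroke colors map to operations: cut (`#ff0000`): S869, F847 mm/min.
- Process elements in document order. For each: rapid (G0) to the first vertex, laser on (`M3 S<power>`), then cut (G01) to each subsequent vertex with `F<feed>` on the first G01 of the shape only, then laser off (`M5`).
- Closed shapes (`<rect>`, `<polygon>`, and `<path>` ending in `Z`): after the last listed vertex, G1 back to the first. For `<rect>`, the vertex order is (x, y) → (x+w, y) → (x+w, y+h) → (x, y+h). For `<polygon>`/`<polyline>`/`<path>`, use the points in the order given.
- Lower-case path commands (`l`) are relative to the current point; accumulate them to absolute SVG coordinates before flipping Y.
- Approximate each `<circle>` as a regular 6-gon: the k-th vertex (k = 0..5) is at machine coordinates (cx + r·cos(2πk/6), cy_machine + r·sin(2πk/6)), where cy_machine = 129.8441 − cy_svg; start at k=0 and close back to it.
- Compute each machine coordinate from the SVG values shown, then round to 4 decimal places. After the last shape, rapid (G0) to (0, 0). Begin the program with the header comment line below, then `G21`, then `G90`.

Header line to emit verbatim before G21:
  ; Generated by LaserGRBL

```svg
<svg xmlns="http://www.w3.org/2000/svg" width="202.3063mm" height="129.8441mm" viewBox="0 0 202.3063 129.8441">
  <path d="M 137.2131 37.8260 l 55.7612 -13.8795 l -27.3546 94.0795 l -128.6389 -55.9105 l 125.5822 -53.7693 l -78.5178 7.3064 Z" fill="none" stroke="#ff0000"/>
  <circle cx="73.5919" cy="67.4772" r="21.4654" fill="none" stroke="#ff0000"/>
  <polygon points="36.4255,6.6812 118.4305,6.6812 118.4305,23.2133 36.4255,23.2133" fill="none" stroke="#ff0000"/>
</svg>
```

; Generated by LaserGRBL
G21
G90
G0 X137.2131 Y92.0181
M3 S869
G01 X192.9743 Y105.8976 F847
G01 X165.6197 Y11.8181
G01 X36.9808 Y67.7286
G01 X162.5630 Y121.4979
G01 X84.0452 Y114.1915
G01 X137.2131 Y92.0181
M5
G0 X95.0573 Y62.3669
M3 S869
G01 X84.3246 Y80.9565 F847
G01 X62.8592 Y80.9565
G01 X52.1265 Y62.3669
G01 X62.8592 Y43.7773
G01 X84.3246 Y43.7773
G01 X95.0573 Y62.3669
M5
G0 X36.4255 Y123.1629
M3 S869
G01 X118.4305 Y123.1629 F847
G01 X118.4305 Y106.6308
G01 X36.4255 Y106.6308
G01 X36.4255 Y123.1629
M5
G0 X0.0000 Y0.0000

viewBox `0 0 202.3063 129.8441` with mm width/height → 1 unit = 1 mm. Flip: y_m = 129.8441 − y_svg.

**Shape 1** — `<path>` closed polygon, stroke `#ff0000` → cut (S869, F847). Machine vertices: (137.2131,92.0181) → (192.9743,105.8976) → (165.6197,11.8181) → (36.9808,67.7286) → (162.5630,121.4979) → (84.0452,114.1915) → (137.2131,92.0181). Closed: final G1 returns to the first vertex.

**Shape 2** — `<circle>` circle, stroke `#ff0000` → cut (S869, F847). Machine vertices: (95.0573,62.3669) → (84.3246,80.9565) → (62.8592,80.9565) → (52.1265,62.3669) → (62.8592,43.7773) → (84.3246,43.7773) → (95.0573,62.3669). Closed: final G1 returns to the first vertex.

**Shape 3** — `<polygon>` rectangle, stroke `#ff0000` → cut (S869, F847). Machine vertices: (36.4255,123.1629) → (118.4305,123.1629) → (118.4305,106.6308) → (36.4255,106.6308) → (36.4255,123.1629). Closed: final G1 returns to the first vertex.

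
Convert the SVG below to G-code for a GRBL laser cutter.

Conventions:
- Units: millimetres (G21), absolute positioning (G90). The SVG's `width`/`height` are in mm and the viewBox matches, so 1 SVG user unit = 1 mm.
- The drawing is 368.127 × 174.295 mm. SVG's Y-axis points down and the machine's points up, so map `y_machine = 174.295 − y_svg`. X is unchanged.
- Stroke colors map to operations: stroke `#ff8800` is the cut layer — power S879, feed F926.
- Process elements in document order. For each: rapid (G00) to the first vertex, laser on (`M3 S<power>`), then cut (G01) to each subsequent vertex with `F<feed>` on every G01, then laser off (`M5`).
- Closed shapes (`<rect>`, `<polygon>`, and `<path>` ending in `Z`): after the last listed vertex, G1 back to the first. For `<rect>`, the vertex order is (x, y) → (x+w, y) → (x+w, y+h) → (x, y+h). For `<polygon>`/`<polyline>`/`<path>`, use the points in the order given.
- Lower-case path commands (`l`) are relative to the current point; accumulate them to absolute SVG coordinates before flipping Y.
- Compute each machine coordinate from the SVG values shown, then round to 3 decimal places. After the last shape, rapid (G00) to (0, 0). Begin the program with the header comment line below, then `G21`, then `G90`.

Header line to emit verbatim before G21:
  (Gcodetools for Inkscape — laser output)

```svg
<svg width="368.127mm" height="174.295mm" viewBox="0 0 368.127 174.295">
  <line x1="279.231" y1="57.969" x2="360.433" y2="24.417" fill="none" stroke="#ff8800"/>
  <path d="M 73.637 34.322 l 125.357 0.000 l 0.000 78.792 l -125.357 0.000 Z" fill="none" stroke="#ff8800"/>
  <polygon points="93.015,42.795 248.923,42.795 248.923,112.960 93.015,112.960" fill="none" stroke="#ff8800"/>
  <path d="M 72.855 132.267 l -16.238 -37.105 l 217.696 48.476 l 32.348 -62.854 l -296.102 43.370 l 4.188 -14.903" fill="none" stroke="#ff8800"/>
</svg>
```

(Gcodetools for Inkscape — laser output)
G21
G90
G00 X279.231 Y116.326
M3 S879
G01 X360.433 Y149.878 F926
M5
G00 X73.637 Y139.973
M3 S879
G01 X198.994 Y139.973 F926
G01 X198.994 Y61.181 F926
G01 X73.637 Y61.181 F926
G01 X73.637 Y139.973 F926
M5
G00 X93.015 Y131.500
M3 S879
G01 X248.923 Y131.500 F926
G01 X248.923 Y61.335 F926
G01 X93.015 Y61.335 F926
G01 X93.015 Y131.500 F926
M5
G00 X72.855 Y42.028
M3 S879
G01 X56.617 Y79.133 F926
G01 X274.313 Y30.657 F926
G01 X306.661 Y93.511 F926
G01 X10.559 Y50.141 F926
G01 X14.747 Y65.044 F926
M5
G00 X0.000 Y0.000

viewBox `0 0 368.127 174.295` with mm width/height → 1 unit = 1 mm. Flip: y_m = 174.295 − y_svg.

**Shape 1** — `<line>` line segment, stroke `#ff8800` → cut (S879, F926). Machine vertices: (279.231,116.326) → (360.433,149.878). Open path.

**Shape 2** — `<path>` rectangle, stroke `#ff8800` → cut (S879, F926). Machine vertices: (73.637,139.973) → (198.994,139.973) → (198.994,61.181) → (73.637,61.181) → (73.637,139.973). Closed: final G1 returns to the first vertex.

**Shape 3** — `<polygon>` rectangle, stroke `#ff8800` → cut (S879, F926). Machine vertices: (93.015,131.500) → (248.923,131.500) → (248.923,61.335) → (93.015,61.335) → (93.015,131.500). Closed: final G1 returns to the first vertex.

**Shape 4** — `<path>` open polyline, stroke `#ff8800` → cut (S879, F926). Machine vertices: (72.855,42.028) → (56.617,79.133) → (274.313,30.657) → (306.661,93.511) → (10.559,50.141) → (14.747,65.044). Open path.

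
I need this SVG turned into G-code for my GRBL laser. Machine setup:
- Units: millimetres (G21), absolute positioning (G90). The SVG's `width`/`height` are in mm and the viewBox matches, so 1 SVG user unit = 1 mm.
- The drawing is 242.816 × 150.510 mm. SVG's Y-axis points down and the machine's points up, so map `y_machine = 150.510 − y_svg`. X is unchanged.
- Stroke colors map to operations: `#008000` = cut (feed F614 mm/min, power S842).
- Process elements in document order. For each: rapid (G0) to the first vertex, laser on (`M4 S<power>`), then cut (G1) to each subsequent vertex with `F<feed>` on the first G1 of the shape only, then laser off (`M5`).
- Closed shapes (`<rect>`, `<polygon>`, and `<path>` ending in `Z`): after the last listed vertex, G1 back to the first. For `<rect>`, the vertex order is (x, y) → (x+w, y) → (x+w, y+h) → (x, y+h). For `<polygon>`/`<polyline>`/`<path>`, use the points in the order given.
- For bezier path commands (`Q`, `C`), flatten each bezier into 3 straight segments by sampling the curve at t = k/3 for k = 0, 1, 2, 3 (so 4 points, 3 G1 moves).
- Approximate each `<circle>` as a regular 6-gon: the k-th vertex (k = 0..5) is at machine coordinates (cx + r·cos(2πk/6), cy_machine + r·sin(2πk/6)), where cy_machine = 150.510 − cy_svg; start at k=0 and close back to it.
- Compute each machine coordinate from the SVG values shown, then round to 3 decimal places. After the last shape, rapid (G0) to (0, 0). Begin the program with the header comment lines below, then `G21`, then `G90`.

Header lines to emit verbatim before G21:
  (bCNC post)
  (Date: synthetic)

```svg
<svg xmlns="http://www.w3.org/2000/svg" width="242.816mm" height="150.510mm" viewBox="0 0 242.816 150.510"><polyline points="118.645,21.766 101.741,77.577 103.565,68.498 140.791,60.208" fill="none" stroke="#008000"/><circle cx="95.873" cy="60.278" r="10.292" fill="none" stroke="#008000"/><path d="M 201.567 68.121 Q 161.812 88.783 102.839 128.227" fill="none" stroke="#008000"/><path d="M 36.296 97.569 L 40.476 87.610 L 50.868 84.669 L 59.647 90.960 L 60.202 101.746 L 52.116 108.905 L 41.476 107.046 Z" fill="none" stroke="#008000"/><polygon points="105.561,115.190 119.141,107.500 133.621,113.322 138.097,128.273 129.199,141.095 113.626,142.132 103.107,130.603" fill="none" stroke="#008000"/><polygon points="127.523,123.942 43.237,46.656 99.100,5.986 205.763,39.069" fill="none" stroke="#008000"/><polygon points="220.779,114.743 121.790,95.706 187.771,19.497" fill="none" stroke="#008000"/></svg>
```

Since the viewBox matches the mm dimensions, user units are millimetres directly. The only transform is the Y-flip y_m = 150.510 − y_svg.

Shape 1 is a open polyline drawn with `<polyline>`. Its stroke #008000 means cut at S842, F614. After flipping Y the toolpath is (118.645,128.744) → (101.741,72.933) → (103.565,82.012) → (140.791,90.302).

Shape 2 is a circle drawn with `<circle>`. Its stroke #008000 means cut at S842, F614. After flipping Y the toolpath is (106.165,90.232) → (101.019,99.145) → (90.727,99.145) → (85.581,90.232) → (90.727,81.319) → (101.019,81.319) → (106.165,90.232), returning to the start.

Shape 3 is a quadratic bezier drawn with `<path>`. Its stroke #008000 means cut at S842, F614. After flipping Y the toolpath is (201.567,82.389) → (172.928,66.527) → (140.019,46.492) → (102.839,22.283).

Shape 4 is a regular polygon drawn with `<path>`. Its stroke #008000 means cut at S842, F614. After flipping Y the toolpath is (36.296,52.941) → (40.476,62.900) → (50.868,65.841) → (59.647,59.550) → (60.202,48.764) → (52.116,41.605) → (41.476,43.464) → (36.296,52.941), returning to the start.

Shape 5 is a regular polygon drawn with `<polygon>`. Its stroke #008000 means cut at S842, F614. After flipping Y the toolpath is (105.561,35.320) → (119.141,43.010) → (133.621,37.188) → (138.097,22.237) → (129.199,9.415) → (113.626,8.378) → (103.107,19.907) → (105.561,35.320), returning to the start.

Shape 6 is a closed polygon drawn with `<polygon>`. Its stroke #008000 means cut at S842, F614. After flipping Y the toolpath is (127.523,26.568) → (43.237,103.854) → (99.100,144.524) → (205.763,111.441) → (127.523,26.568), returning to the start.

Shape 7 is a regular polygon drawn with `<polygon>`. Its stroke #008000 means cut at S842, F614. After flipping Y the toolpath is (220.779,35.767) → (121.790,54.804) → (187.771,131.013) → (220.779,35.767), returning to the start.

(bCNC post)
(Date: synthetic)
G21
G90
G0 X118.645 Y128.744
M4 S842
G1 X101.741 Y72.933 F614
G1 X103.565 Y82.012
G1 X140.791 Y90.302
M5
G0 X106.165 Y90.232
M4 S842
G1 X101.019 Y99.145 F614
G1 X90.727 Y99.145
G1 X85.581 Y90.232
G1 X90.727 Y81.319
G1 X101.019 Y81.319
G1 X106.165 Y90.232
M5
G0 X201.567 Y82.389
M4 S842
G1 X172.928 Y66.527 F614
G1 X140.019 Y46.492
G1 X102.839 Y22.283
M5
G0 X36.296 Y52.941
M4 S842
G1 X40.476 Y62.900 F614
G1 X50.868 Y65.841
G1 X59.647 Y59.550
G1 X60.202 Y48.764
G1 X52.116 Y41.605
G1 X41.476 Y43.464
G1 X36.296 Y52.941
M5
G0 X105.561 Y35.320
M4 S842
G1 X119.141 Y43.010 F614
G1 X133.621 Y37.188
G1 X138.097 Y22.237
G1 X129.199 Y9.415
G1 X113.626 Y8.378
G1 X103.107 Y19.907
G1 X105.561 Y35.320
M5
G0 X127.523 Y26.568
M4 S842
G1 X43.237 Y103.854 F614
G1 X99.100 Y144.524
G1 X205.763 Y111.441
G1 X127.523 Y26.568
M5
G0 X220.779 Y35.767
M4 S842
G1 X121.790 Y54.804 F614
G1 X187.771 Y131.013
G1 X220.779 Y35.767
M5
G0 X0.000 Y0.000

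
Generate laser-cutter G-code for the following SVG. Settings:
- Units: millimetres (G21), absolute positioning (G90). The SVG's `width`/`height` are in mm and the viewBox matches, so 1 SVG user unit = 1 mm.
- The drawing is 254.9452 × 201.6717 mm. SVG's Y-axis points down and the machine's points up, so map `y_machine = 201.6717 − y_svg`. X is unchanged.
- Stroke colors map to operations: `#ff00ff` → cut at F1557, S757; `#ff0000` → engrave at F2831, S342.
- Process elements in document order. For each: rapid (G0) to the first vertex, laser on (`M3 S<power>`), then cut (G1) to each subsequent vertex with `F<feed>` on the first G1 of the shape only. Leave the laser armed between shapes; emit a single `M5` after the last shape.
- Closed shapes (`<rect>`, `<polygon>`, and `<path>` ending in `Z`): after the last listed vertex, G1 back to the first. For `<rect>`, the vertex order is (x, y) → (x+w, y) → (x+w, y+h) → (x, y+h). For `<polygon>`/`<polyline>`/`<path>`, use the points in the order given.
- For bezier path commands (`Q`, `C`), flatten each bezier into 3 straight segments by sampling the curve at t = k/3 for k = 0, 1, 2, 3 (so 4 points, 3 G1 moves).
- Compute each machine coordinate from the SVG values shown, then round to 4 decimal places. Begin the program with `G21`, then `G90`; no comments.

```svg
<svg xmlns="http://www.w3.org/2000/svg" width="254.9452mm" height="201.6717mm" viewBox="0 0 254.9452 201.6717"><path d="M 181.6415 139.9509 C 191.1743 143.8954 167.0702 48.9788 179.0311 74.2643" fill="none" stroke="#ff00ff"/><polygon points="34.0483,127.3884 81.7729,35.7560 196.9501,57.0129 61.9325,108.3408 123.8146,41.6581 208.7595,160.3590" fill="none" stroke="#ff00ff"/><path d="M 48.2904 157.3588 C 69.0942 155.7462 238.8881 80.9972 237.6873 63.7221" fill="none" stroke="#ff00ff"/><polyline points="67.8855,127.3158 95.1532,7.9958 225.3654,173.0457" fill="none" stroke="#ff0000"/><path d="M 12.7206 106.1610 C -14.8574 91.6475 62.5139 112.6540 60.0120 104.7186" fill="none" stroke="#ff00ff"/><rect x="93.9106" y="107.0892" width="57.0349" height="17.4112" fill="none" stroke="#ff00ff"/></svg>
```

G21
G90
G0 X181.6415 Y61.7208
M3 S757
G1 X182.5436 Y82.6165 F1557
G1 X176.5103 Y120.7390
G1 X179.0311 Y127.4074
G0 X34.0483 Y74.2833
M3 S757
G1 X81.7729 Y165.9157 F1557
G1 X196.9501 Y144.6588
G1 X61.9325 Y93.3309
G1 X123.8146 Y160.0136
G1 X208.7595 Y41.3127
G1 X34.0483 Y74.2833
G0 X48.2904 Y44.3129
M3 S757
G1 X106.9063 Y65.4669 F1557
G1 X193.7412 Y106.3540
G1 X237.6873 Y137.9496
G0 X67.8855 Y74.3559
M3 S342
G1 X95.1532 Y193.6759 F2831
G1 X225.3654 Y28.6260
G0 X12.7206 Y95.5107
M3 S757
G1 X13.2804 Y100.5717 F1557
G1 X42.7348 Y96.2775
G1 X60.0120 Y96.9531
G0 X93.9106 Y94.5825
M3 S757
G1 X150.9455 Y94.5825 F1557
G1 X150.9455 Y77.1713
G1 X93.9106 Y77.1713
G1 X93.9106 Y94.5825
M5

Since the viewBox matches the mm dimensions, user units are millimetres directly. The only transform is the Y-flip y_m = 201.6717 − y_svg.

Shape 1 is a cubic bezier drawn with `<path>`. Its stroke #ff00ff means cut at S757, F1557. After flipping Y the toolpath is (181.6415,61.7208) → (182.5436,82.6165) → (176.5103,120.7390) → (179.0311,127.4074).

Shape 2 is a closed polygon drawn with `<polygon>`. Its stroke #ff00ff means cut at S757, F1557. After flipping Y the toolpath is (34.0483,74.2833) → (81.7729,165.9157) → (196.9501,144.6588) → (61.9325,93.3309) → (123.8146,160.0136) → (208.7595,41.3127) → (34.0483,74.2833), returning to the start.

Shape 3 is a cubic bezier drawn with `<path>`. Its stroke #ff00ff means cut at S757, F1557. After flipping Y the toolpath is (48.2904,44.3129) → (106.9063,65.4669) → (193.7412,106.3540) → (237.6873,137.9496).

Shape 4 is a open polyline drawn with `<polyline>`. Its stroke #ff0000 means engrave at S342, F2831. After flipping Y the toolpath is (67.8855,74.3559) → (95.1532,193.6759) → (225.3654,28.6260).

Shape 5 is a cubic bezier drawn with `<path>`. Its stroke #ff00ff means cut at S757, F1557. After flipping Y the toolpath is (12.7206,95.5107) → (13.2804,100.5717) → (42.7348,96.2775) → (60.0120,96.9531).

Shape 6 is a rectangle drawn with `<rect>`. Its stroke #ff00ff means cut at S757, F1557. After flipping Y the toolpath is (93.9106,94.5825) → (150.9455,94.5825) → (150.9455,77.1713) → (93.9106,77.1713) → (93.9106,94.5825), returning to the start.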